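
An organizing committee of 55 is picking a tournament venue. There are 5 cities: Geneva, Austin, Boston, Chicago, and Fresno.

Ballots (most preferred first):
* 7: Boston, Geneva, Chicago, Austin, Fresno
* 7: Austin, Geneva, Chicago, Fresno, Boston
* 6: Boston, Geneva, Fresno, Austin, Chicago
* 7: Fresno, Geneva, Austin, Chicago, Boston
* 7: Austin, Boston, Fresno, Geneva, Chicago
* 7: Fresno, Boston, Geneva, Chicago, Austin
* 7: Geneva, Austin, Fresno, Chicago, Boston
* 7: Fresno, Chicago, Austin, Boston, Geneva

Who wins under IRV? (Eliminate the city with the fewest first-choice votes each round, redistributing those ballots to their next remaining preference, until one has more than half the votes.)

Austin

Round 1: Geneva 7, Austin 14, Boston 13, Chicago 0, Fresno 21. Chicago eliminated.
Round 2: Geneva 7, Austin 14, Boston 13, Fresno 21. Geneva eliminated.
Round 3: Austin 21, Boston 13, Fresno 21. Boston eliminated.
Round 4: Austin 28, Fresno 27. Austin has a majority (≥28).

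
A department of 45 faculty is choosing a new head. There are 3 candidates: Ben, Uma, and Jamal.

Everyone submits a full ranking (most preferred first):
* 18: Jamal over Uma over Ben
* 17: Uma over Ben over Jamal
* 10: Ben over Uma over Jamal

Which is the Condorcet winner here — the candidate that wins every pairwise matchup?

Uma vs Ben: 35–10
Uma vs Jamal: 27–18
Uma beats every other candidate.

Uma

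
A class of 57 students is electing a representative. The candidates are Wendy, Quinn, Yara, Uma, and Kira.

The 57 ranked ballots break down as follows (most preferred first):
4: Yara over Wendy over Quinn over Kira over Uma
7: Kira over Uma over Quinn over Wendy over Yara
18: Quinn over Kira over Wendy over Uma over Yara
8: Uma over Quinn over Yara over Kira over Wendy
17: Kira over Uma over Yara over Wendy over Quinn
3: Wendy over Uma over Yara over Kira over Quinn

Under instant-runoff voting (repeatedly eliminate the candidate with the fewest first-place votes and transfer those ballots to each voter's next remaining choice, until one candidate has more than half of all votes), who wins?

Round 1: Wendy 3, Quinn 18, Yara 4, Uma 8, Kira 24. Wendy eliminated.
Round 2: Quinn 18, Yara 4, Uma 11, Kira 24. Yara eliminated.
Round 3: Quinn 22, Uma 11, Kira 24. Uma eliminated.
Round 4: Quinn 30, Kira 27. Quinn has a majority (≥29).

Quinn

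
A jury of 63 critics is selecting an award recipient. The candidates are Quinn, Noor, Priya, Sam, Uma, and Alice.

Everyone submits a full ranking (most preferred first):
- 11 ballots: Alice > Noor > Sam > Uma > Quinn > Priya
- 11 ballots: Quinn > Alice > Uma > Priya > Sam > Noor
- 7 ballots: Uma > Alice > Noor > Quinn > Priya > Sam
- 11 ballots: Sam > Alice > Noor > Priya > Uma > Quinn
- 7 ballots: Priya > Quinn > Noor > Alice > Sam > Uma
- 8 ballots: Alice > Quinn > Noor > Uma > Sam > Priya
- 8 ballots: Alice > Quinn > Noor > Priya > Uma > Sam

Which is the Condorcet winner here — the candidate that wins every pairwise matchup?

Alice vs Quinn: 45–18
Alice vs Noor: 56–7
Alice vs Priya: 56–7
Alice vs Sam: 52–11
Alice vs Uma: 56–7
Alice beats every other candidate.

Alice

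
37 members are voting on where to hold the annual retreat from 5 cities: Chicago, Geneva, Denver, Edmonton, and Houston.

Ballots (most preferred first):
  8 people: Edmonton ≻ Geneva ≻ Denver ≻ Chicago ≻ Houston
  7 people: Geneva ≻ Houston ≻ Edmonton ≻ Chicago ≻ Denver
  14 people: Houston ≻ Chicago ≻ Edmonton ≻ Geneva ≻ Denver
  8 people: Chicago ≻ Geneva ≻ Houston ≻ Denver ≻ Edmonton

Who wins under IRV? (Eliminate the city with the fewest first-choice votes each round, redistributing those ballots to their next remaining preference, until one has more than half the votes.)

Houston

Round 1: Chicago 8, Geneva 7, Denver 0, Edmonton 8, Houston 14. Denver eliminated.
Round 2: Chicago 8, Geneva 7, Edmonton 8, Houston 14. Geneva eliminated.
Round 3: Chicago 8, Edmonton 8, Houston 21. Houston has a majority (≥19).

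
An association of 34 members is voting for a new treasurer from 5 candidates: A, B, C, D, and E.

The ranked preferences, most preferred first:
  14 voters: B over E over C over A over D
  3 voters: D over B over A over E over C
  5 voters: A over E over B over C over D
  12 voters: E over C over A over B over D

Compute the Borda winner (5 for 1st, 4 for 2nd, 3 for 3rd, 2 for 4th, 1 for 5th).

A: 14×2 + 3×3 + 5×5 + 12×3 = 98
B: 14×5 + 3×4 + 5×3 + 12×2 = 121
C: 14×3 + 3×1 + 5×2 + 12×4 = 103
D: 14×1 + 3×5 + 5×1 + 12×1 = 46
E: 14×4 + 3×2 + 5×4 + 12×5 = 142

E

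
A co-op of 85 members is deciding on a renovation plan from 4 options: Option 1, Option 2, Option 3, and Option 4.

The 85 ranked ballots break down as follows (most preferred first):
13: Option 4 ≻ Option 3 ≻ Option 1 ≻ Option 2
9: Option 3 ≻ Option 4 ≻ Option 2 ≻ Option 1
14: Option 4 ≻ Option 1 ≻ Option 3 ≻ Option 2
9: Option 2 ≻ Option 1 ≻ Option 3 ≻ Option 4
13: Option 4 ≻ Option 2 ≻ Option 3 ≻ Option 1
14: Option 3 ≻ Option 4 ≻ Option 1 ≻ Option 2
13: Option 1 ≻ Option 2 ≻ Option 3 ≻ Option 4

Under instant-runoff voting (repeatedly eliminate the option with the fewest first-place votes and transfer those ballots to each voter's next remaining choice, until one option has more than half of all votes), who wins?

Option 3

Round 1: Option 1 13, Option 2 9, Option 3 23, Option 4 40. Option 2 eliminated.
Round 2: Option 1 22, Option 3 23, Option 4 40. Option 1 eliminated.
Round 3: Option 3 45, Option 4 40. Option 3 has a majority (≥43).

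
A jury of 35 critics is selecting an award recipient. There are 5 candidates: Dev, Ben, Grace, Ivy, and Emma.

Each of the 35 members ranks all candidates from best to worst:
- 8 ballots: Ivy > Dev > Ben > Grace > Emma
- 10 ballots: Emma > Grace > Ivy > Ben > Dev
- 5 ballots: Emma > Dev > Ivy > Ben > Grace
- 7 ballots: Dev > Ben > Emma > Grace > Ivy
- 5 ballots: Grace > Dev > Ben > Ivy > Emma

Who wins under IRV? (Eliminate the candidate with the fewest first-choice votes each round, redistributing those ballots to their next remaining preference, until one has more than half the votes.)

Dev

Round 1: Dev 7, Ben 0, Grace 5, Ivy 8, Emma 15. Ben eliminated.
Round 2: Dev 7, Grace 5, Ivy 8, Emma 15. Grace eliminated.
Round 3: Dev 12, Ivy 8, Emma 15. Ivy eliminated.
Round 4: Dev 20, Emma 15. Dev has a majority (≥18).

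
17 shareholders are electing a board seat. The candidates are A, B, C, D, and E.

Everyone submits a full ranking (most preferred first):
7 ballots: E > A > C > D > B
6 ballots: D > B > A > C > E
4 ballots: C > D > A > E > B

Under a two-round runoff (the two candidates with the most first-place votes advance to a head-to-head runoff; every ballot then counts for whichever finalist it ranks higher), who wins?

D

Round 1 first-place votes: A 0, B 0, C 4, D 6, E 7. E and D advance.
Runoff: E is ranked above D on 7 ballots, D above E on 10.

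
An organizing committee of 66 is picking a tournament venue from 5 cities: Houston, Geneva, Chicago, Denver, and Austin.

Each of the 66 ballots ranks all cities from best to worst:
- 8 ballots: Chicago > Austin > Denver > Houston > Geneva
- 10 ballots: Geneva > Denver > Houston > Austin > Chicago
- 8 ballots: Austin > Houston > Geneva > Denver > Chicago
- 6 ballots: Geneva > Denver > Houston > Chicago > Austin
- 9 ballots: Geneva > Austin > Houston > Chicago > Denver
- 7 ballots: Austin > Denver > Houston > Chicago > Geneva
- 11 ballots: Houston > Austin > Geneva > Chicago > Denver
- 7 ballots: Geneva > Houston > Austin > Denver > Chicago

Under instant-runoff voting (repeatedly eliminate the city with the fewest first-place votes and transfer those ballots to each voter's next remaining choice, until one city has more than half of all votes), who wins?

Austin

Round 1: Houston 11, Geneva 32, Chicago 8, Denver 0, Austin 15. Denver eliminated.
Round 2: Houston 11, Geneva 32, Chicago 8, Austin 15. Chicago eliminated.
Round 3: Houston 11, Geneva 32, Austin 23. Houston eliminated.
Round 4: Geneva 32, Austin 34. Austin has a majority (≥34).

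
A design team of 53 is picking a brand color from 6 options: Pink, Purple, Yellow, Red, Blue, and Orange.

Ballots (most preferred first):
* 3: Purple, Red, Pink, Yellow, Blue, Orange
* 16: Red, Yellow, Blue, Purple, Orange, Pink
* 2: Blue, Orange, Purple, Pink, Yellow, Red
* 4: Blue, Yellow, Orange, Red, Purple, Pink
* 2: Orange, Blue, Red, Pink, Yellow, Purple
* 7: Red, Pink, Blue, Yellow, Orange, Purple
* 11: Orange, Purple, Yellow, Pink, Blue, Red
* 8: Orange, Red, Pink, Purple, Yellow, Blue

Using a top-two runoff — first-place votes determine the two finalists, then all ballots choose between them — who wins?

Round 1 first-place votes: Pink 0, Purple 3, Yellow 0, Red 23, Blue 6, Orange 21. Red and Orange advance.
Runoff: Red is ranked above Orange on 26 ballots, Orange above Red on 27.

Orange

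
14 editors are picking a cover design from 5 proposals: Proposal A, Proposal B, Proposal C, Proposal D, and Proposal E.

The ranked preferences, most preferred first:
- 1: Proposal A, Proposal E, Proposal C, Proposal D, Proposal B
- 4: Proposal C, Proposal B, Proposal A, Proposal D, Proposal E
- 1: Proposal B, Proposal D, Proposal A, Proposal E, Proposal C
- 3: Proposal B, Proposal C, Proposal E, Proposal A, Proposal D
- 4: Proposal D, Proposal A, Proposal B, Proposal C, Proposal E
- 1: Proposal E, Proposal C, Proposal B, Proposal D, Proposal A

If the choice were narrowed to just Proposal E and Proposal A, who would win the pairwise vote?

Proposal E is ranked above Proposal A on 4 ballots; Proposal A above Proposal E on 10.

Proposal A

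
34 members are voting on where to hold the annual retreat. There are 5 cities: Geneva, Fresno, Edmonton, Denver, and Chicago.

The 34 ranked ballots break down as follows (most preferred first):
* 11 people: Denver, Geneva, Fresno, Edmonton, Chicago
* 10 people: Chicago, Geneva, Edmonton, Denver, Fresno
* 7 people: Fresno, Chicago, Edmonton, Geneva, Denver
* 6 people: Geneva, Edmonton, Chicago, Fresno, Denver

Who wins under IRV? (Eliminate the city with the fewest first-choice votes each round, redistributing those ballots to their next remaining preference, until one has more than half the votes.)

Chicago

Round 1: Geneva 6, Fresno 7, Edmonton 0, Denver 11, Chicago 10. Edmonton eliminated.
Round 2: Geneva 6, Fresno 7, Denver 11, Chicago 10. Geneva eliminated.
Round 3: Fresno 7, Denver 11, Chicago 16. Fresno eliminated.
Round 4: Denver 11, Chicago 23. Chicago has a majority (≥18).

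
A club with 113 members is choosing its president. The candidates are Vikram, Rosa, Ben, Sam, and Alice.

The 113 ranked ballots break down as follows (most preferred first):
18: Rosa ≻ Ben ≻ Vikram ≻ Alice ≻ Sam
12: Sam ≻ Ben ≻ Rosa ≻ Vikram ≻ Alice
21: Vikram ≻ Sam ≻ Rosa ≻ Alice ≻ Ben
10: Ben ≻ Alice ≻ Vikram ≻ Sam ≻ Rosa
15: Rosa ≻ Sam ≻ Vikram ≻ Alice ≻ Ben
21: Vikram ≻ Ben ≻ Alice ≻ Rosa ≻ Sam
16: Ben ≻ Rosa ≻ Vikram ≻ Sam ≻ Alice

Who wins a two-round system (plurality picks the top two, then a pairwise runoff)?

Round 1 first-place votes: Vikram 42, Rosa 33, Ben 26, Sam 12, Alice 0. Vikram and Rosa advance.
Runoff: Vikram is ranked above Rosa on 52 ballots, Rosa above Vikram on 61.

Rosa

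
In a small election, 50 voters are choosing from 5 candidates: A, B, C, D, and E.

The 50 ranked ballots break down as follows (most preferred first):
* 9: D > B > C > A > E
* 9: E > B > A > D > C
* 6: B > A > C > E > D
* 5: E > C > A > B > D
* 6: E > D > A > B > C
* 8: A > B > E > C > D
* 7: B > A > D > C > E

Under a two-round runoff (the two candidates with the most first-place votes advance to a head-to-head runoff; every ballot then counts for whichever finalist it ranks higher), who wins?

Round 1 first-place votes: A 8, B 13, C 0, D 9, E 20. E and B advance.
Runoff: E is ranked above B on 20 ballots, B above E on 30.

B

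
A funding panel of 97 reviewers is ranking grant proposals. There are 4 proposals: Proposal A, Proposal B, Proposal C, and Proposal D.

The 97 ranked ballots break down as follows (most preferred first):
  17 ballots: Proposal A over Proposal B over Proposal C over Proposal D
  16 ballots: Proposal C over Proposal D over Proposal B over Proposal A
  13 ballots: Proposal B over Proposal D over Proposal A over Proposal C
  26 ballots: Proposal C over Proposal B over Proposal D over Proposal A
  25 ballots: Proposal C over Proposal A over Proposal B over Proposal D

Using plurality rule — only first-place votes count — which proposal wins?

First-place votes: Proposal A 17, Proposal B 13, Proposal C 67, Proposal D 0.

Proposal C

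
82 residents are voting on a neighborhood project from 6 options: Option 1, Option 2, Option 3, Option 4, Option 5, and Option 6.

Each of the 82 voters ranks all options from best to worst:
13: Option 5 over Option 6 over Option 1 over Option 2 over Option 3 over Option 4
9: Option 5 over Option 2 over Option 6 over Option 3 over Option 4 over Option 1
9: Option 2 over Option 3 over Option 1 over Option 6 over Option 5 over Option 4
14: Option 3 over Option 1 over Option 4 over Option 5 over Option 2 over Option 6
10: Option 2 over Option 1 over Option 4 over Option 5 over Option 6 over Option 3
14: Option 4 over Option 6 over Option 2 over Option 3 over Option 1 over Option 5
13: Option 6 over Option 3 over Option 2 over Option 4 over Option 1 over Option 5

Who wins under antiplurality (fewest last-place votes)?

Option 2

Last-place votes: Option 1 9, Option 2 0, Option 3 10, Option 4 22, Option 5 27, Option 6 14.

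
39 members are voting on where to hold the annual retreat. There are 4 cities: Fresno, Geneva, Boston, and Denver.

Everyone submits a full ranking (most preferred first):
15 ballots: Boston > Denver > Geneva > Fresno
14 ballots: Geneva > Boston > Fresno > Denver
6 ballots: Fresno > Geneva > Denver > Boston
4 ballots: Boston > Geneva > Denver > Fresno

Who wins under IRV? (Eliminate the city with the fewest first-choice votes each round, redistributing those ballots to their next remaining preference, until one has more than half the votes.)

Geneva

Round 1: Fresno 6, Geneva 14, Boston 19, Denver 0. Denver eliminated.
Round 2: Fresno 6, Geneva 14, Boston 19. Fresno eliminated.
Round 3: Geneva 20, Boston 19. Geneva has a majority (≥20).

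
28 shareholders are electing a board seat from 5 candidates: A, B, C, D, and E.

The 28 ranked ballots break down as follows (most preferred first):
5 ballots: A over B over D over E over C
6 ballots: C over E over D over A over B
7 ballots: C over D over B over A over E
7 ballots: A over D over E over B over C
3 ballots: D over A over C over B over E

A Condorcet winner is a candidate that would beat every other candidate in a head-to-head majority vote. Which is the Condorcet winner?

D

D vs A: 16–12
D vs B: 23–5
D vs C: 15–13
D vs E: 22–6
D beats every other candidate.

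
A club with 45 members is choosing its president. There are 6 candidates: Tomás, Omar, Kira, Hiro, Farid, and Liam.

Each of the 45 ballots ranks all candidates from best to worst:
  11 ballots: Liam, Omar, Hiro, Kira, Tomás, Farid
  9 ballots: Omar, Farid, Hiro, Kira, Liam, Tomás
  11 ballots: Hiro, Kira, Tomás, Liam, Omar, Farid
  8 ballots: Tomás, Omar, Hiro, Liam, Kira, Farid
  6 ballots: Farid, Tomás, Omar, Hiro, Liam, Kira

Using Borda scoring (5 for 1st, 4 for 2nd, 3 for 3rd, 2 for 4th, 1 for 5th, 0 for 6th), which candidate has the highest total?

Tomás: 11×1 + 9×0 + 11×3 + 8×5 + 6×4 = 108
Omar: 11×4 + 9×5 + 11×1 + 8×4 + 6×3 = 150
Kira: 11×2 + 9×2 + 11×4 + 8×1 + 6×0 = 92
Hiro: 11×3 + 9×3 + 11×5 + 8×3 + 6×2 = 151
Farid: 11×0 + 9×4 + 11×0 + 8×0 + 6×5 = 66
Liam: 11×5 + 9×1 + 11×2 + 8×2 + 6×1 = 108

Hiro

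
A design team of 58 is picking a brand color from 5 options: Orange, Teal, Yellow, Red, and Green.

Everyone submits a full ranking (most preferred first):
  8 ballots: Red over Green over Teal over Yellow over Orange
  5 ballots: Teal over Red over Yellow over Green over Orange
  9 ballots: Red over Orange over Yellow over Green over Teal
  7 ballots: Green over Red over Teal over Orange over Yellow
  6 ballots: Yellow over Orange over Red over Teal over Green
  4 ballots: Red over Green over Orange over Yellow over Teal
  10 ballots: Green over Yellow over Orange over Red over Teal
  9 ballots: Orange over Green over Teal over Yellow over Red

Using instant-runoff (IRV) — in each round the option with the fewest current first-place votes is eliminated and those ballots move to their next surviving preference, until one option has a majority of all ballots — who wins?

Round 1: Orange 9, Teal 5, Yellow 6, Red 21, Green 17. Teal eliminated.
Round 2: Orange 9, Yellow 6, Red 26, Green 17. Yellow eliminated.
Round 3: Orange 15, Red 26, Green 17. Orange eliminated.
Round 4: Red 32, Green 26. Red has a majority (≥30).

Red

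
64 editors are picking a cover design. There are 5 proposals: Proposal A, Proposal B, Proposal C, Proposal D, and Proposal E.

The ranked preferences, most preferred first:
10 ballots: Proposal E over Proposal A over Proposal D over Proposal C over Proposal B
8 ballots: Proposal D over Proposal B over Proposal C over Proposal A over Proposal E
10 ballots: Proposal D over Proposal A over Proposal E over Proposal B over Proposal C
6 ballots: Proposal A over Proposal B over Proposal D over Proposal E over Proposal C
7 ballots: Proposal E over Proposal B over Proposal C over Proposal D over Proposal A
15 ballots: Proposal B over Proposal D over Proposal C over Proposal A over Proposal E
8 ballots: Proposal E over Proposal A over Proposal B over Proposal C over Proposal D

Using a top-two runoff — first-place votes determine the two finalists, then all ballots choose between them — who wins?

Round 1 first-place votes: Proposal A 6, Proposal B 15, Proposal C 0, Proposal D 18, Proposal E 25. Proposal E and Proposal D advance.
Runoff: Proposal E is ranked above Proposal D on 25 ballots, Proposal D above Proposal E on 39.

Proposal D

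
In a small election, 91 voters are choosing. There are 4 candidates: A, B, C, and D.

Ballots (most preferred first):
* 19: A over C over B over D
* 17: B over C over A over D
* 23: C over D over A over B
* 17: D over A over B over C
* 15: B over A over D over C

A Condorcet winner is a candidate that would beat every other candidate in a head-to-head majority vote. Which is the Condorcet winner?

A vs B: 59–32
A vs C: 51–40
A vs D: 51–40
A beats every other candidate.

A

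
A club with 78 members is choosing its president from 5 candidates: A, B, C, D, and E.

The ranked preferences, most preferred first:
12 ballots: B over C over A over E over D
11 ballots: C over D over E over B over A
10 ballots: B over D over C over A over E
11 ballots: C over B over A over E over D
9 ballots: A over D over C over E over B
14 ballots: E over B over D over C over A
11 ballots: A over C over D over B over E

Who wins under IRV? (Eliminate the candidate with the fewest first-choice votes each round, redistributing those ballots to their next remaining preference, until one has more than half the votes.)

C

Round 1: A 20, B 22, C 22, D 0, E 14. D eliminated.
Round 2: A 20, B 22, C 22, E 14. E eliminated.
Round 3: A 20, B 36, C 22. A eliminated.
Round 4: B 36, C 42. C has a majority (≥40).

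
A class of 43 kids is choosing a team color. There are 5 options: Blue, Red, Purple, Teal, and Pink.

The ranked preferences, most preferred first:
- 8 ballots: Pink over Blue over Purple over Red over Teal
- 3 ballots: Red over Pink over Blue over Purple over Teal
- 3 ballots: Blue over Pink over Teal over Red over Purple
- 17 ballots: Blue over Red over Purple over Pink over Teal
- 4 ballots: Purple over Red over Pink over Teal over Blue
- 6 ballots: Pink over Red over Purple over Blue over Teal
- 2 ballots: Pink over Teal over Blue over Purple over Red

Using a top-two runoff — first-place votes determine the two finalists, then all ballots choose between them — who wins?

Round 1 first-place votes: Blue 20, Red 3, Purple 4, Teal 0, Pink 16. Blue and Pink advance.
Runoff: Blue is ranked above Pink on 20 ballots, Pink above Blue on 23.

Pink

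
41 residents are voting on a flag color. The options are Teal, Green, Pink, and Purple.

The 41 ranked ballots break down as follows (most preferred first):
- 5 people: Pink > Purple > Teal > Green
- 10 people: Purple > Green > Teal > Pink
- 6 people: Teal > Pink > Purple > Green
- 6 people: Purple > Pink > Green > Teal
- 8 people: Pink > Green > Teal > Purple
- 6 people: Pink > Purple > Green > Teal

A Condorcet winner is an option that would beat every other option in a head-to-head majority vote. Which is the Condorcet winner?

Pink vs Teal: 25–16
Pink vs Green: 31–10
Pink vs Purple: 25–16
Pink beats every other option.

Pink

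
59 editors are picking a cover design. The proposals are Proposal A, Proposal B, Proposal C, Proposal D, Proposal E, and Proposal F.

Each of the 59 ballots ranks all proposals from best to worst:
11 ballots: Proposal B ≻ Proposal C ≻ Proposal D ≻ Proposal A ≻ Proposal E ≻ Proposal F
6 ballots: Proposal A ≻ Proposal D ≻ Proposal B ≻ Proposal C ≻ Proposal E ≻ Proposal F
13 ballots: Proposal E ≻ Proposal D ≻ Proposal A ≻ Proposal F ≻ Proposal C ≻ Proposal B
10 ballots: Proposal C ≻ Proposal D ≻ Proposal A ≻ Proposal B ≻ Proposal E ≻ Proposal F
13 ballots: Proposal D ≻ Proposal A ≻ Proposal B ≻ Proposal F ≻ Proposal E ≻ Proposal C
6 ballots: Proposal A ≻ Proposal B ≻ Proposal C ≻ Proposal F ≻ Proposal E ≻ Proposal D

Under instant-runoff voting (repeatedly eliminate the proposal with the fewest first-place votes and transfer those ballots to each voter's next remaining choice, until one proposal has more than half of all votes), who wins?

Round 1: Proposal A 12, Proposal B 11, Proposal C 10, Proposal D 13, Proposal E 13, Proposal F 0. Proposal F eliminated.
Round 2: Proposal A 12, Proposal B 11, Proposal C 10, Proposal D 13, Proposal E 13. Proposal C eliminated.
Round 3: Proposal A 12, Proposal B 11, Proposal D 23, Proposal E 13. Proposal B eliminated.
Round 4: Proposal A 12, Proposal D 34, Proposal E 13. Proposal D has a majority (≥30).

Proposal D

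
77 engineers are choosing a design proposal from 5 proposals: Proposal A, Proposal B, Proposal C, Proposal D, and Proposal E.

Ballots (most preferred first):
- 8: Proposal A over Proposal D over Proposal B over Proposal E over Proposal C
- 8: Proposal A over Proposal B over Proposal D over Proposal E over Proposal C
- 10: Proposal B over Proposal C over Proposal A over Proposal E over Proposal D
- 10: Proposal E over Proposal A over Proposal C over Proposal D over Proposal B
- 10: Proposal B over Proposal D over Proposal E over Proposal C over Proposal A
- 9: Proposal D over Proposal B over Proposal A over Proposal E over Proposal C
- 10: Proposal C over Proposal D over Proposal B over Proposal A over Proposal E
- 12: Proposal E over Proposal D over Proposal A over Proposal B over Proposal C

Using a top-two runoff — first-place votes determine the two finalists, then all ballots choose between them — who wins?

Round 1 first-place votes: Proposal A 16, Proposal B 20, Proposal C 10, Proposal D 9, Proposal E 22. Proposal E and Proposal B advance.
Runoff: Proposal E is ranked above Proposal B on 22 ballots, Proposal B above Proposal E on 55.

Proposal B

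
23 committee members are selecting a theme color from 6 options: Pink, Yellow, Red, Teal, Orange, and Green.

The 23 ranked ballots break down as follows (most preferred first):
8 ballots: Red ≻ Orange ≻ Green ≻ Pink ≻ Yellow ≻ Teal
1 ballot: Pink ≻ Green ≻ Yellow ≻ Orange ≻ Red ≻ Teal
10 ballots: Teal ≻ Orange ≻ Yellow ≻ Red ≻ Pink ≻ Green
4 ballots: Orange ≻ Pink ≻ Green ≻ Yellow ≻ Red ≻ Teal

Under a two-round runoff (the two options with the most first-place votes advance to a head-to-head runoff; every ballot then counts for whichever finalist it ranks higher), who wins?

Round 1 first-place votes: Pink 1, Yellow 0, Red 8, Teal 10, Orange 4, Green 0. Teal and Red advance.
Runoff: Teal is ranked above Red on 10 ballots, Red above Teal on 13.

Red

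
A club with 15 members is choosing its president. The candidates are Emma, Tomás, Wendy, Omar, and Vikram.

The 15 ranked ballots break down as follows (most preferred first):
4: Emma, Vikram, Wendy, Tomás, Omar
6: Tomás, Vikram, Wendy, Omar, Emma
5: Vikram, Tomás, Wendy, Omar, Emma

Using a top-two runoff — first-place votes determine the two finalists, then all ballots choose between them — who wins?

Vikram

Round 1 first-place votes: Emma 4, Tomás 6, Wendy 0, Omar 0, Vikram 5. Tomás and Vikram advance.
Runoff: Tomás is ranked above Vikram on 6 ballots, Vikram above Tomás on 9.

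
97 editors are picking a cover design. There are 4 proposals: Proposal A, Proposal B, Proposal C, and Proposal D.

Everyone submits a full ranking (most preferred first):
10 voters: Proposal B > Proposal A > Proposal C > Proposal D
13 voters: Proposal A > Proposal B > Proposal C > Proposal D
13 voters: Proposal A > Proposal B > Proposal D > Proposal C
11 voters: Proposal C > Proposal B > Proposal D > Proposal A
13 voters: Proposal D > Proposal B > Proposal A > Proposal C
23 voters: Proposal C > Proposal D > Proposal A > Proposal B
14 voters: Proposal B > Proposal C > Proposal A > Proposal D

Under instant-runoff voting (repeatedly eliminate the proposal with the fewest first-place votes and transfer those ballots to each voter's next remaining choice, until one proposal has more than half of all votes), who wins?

Round 1: Proposal A 26, Proposal B 24, Proposal C 34, Proposal D 13. Proposal D eliminated.
Round 2: Proposal A 26, Proposal B 37, Proposal C 34. Proposal A eliminated.
Round 3: Proposal B 63, Proposal C 34. Proposal B has a majority (≥49).

Proposal B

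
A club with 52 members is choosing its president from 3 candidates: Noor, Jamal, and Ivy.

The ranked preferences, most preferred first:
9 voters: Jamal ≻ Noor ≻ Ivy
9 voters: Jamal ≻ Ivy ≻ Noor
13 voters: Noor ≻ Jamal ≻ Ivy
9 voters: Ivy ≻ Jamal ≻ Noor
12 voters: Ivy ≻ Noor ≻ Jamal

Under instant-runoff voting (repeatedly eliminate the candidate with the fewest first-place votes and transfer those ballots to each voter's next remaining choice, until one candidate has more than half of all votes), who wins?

Round 1: Noor 13, Jamal 18, Ivy 21. Noor eliminated.
Round 2: Jamal 31, Ivy 21. Jamal has a majority (≥27).

Jamal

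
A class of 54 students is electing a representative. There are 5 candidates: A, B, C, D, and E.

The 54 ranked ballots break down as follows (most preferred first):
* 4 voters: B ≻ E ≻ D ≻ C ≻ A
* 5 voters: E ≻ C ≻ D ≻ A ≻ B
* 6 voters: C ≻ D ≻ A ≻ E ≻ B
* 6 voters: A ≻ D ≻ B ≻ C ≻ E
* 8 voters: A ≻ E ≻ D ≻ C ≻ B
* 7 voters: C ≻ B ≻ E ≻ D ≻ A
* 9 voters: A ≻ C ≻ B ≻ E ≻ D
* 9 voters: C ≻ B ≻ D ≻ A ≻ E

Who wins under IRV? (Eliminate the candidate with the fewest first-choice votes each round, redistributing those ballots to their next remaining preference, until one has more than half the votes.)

Round 1: A 23, B 4, C 22, D 0, E 5. D eliminated.
Round 2: A 23, B 4, C 22, E 5. B eliminated.
Round 3: A 23, C 22, E 9. E eliminated.
Round 4: A 23, C 31. C has a majority (≥28).

C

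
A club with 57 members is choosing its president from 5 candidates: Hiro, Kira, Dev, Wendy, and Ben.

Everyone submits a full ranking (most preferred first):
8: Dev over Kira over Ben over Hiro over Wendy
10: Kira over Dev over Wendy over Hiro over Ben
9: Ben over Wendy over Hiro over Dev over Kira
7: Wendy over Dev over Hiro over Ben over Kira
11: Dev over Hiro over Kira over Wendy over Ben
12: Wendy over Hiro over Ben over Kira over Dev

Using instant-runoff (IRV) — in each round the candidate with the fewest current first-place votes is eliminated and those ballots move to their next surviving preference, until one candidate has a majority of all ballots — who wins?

Round 1: Hiro 0, Kira 10, Dev 19, Wendy 19, Ben 9. Hiro eliminated.
Round 2: Kira 10, Dev 19, Wendy 19, Ben 9. Ben eliminated.
Round 3: Kira 10, Dev 19, Wendy 28. Kira eliminated.
Round 4: Dev 29, Wendy 28. Dev has a majority (≥29).

Dev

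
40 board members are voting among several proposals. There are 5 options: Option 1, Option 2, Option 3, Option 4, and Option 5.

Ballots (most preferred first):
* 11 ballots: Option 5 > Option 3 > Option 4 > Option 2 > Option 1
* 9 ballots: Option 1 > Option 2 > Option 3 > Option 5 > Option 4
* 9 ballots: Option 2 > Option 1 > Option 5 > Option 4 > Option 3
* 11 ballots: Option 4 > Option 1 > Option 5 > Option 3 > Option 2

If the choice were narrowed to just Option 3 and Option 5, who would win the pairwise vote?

Option 5

Option 3 is ranked above Option 5 on 9 ballots; Option 5 above Option 3 on 31.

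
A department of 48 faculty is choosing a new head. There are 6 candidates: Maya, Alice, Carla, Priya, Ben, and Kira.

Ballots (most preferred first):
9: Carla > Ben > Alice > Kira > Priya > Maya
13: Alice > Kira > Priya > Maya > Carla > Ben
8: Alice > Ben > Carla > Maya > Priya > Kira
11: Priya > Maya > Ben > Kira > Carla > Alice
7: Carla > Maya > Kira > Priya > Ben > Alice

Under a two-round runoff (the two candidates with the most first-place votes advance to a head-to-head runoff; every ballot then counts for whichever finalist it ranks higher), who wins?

Round 1 first-place votes: Maya 0, Alice 21, Carla 16, Priya 11, Ben 0, Kira 0. Alice and Carla advance.
Runoff: Alice is ranked above Carla on 21 ballots, Carla above Alice on 27.

Carla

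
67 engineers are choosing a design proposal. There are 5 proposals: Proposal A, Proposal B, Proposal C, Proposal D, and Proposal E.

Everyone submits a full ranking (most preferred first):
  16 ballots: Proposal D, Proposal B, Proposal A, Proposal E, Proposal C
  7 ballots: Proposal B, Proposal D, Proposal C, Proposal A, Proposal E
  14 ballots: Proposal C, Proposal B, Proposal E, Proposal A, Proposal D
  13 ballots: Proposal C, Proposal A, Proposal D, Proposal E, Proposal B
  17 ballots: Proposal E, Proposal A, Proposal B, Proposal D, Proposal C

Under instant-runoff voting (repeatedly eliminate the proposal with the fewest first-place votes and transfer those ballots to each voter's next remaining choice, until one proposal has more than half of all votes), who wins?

Round 1: Proposal A 0, Proposal B 7, Proposal C 27, Proposal D 16, Proposal E 17. Proposal A eliminated.
Round 2: Proposal B 7, Proposal C 27, Proposal D 16, Proposal E 17. Proposal B eliminated.
Round 3: Proposal C 27, Proposal D 23, Proposal E 17. Proposal E eliminated.
Round 4: Proposal C 27, Proposal D 40. Proposal D has a majority (≥34).

Proposal D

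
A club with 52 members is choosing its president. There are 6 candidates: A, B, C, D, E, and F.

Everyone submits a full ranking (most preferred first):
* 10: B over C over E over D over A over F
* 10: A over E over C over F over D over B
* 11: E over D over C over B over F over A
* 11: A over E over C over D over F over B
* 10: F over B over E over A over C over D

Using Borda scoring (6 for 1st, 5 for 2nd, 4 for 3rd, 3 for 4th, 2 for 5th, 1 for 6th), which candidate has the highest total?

A: 10×2 + 10×6 + 11×1 + 11×6 + 10×3 = 187
B: 10×6 + 10×1 + 11×3 + 11×1 + 10×5 = 164
C: 10×5 + 10×4 + 11×4 + 11×4 + 10×2 = 198
D: 10×3 + 10×2 + 11×5 + 11×3 + 10×1 = 148
E: 10×4 + 10×5 + 11×6 + 11×5 + 10×4 = 251
F: 10×1 + 10×3 + 11×2 + 11×2 + 10×6 = 144

E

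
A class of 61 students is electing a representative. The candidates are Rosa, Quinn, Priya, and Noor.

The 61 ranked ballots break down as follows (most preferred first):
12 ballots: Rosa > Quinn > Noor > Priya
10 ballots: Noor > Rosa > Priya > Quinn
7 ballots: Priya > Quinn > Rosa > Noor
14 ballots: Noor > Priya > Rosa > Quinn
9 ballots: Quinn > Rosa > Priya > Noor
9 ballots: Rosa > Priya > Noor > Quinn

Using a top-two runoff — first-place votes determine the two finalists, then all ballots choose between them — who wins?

Rosa

Round 1 first-place votes: Rosa 21, Quinn 9, Priya 7, Noor 24. Noor and Rosa advance.
Runoff: Noor is ranked above Rosa on 24 ballots, Rosa above Noor on 37.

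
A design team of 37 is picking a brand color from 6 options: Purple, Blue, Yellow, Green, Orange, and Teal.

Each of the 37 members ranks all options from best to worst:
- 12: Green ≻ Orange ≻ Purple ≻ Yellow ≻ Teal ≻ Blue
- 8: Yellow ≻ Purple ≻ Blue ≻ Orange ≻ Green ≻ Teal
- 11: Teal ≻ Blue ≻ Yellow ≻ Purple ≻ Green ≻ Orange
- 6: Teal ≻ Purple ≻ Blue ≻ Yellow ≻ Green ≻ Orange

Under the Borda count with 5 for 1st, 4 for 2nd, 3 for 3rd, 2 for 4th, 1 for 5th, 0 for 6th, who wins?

Purple

Purple: 12×3 + 8×4 + 11×2 + 6×4 = 114
Blue: 12×0 + 8×3 + 11×4 + 6×3 = 86
Yellow: 12×2 + 8×5 + 11×3 + 6×2 = 109
Green: 12×5 + 8×1 + 11×1 + 6×1 = 85
Orange: 12×4 + 8×2 + 11×0 + 6×0 = 64
Teal: 12×1 + 8×0 + 11×5 + 6×5 = 97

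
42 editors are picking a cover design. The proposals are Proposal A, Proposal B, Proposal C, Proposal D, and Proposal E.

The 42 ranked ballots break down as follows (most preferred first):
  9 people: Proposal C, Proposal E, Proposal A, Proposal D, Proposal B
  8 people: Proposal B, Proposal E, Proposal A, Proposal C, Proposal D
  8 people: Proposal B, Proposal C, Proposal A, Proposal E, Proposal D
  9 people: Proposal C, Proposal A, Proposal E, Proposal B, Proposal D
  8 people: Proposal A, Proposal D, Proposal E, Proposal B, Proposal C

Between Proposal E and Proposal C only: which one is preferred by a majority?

Proposal E is ranked above Proposal C on 16 ballots; Proposal C above Proposal E on 26.

Proposal C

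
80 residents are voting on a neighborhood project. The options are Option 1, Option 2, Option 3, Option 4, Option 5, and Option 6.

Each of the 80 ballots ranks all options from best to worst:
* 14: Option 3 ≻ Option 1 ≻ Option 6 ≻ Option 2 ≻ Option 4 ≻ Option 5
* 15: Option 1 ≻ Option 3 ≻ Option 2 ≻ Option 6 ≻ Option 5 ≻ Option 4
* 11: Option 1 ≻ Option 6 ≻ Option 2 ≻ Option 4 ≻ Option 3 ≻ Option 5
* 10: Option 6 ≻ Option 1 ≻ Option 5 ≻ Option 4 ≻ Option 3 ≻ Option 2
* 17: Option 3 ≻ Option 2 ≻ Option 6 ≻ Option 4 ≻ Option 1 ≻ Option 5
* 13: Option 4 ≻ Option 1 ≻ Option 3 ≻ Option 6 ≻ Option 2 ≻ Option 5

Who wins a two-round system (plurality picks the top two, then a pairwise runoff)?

Round 1 first-place votes: Option 1 26, Option 2 0, Option 3 31, Option 4 13, Option 5 0, Option 6 10. Option 3 and Option 1 advance.
Runoff: Option 3 is ranked above Option 1 on 31 ballots, Option 1 above Option 3 on 49.

Option 1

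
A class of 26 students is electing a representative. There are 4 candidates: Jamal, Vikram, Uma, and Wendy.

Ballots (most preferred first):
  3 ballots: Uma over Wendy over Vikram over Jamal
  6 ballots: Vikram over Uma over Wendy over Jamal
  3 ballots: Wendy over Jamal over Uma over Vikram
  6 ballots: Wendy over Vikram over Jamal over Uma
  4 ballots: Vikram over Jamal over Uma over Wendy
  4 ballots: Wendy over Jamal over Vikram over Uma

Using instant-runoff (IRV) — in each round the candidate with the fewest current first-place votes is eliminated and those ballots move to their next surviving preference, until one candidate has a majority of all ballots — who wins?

Wendy

Round 1: Jamal 0, Vikram 10, Uma 3, Wendy 13. Jamal eliminated.
Round 2: Vikram 10, Uma 3, Wendy 13. Uma eliminated.
Round 3: Vikram 10, Wendy 16. Wendy has a majority (≥14).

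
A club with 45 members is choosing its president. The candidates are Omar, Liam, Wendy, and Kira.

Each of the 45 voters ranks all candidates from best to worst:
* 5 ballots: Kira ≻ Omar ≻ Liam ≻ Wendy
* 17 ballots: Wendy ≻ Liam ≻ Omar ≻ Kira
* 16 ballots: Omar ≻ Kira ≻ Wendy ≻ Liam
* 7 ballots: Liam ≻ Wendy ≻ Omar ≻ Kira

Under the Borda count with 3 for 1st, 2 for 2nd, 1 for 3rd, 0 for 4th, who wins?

Omar: 5×2 + 17×1 + 16×3 + 7×1 = 82
Liam: 5×1 + 17×2 + 16×0 + 7×3 = 60
Wendy: 5×0 + 17×3 + 16×1 + 7×2 = 81
Kira: 5×3 + 17×0 + 16×2 + 7×0 = 47

Omar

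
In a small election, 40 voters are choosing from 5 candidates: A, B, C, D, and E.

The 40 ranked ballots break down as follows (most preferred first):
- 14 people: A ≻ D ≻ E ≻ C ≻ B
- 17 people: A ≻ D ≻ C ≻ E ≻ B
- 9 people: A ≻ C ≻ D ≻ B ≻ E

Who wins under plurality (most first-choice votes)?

A

First-place votes: A 40, B 0, C 0, D 0, E 0.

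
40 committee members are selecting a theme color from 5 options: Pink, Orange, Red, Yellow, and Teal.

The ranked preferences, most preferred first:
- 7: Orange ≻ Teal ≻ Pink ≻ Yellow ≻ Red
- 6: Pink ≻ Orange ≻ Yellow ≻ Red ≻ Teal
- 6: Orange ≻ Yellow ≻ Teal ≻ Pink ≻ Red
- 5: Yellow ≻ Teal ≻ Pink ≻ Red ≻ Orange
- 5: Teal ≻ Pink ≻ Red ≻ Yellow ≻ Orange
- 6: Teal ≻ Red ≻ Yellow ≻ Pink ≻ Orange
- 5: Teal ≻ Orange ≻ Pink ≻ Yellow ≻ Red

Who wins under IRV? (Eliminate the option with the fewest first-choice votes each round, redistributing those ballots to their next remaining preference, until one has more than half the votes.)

Teal

Round 1: Pink 6, Orange 13, Red 0, Yellow 5, Teal 16. Red eliminated.
Round 2: Pink 6, Orange 13, Yellow 5, Teal 16. Yellow eliminated.
Round 3: Pink 6, Orange 13, Teal 21. Teal has a majority (≥21).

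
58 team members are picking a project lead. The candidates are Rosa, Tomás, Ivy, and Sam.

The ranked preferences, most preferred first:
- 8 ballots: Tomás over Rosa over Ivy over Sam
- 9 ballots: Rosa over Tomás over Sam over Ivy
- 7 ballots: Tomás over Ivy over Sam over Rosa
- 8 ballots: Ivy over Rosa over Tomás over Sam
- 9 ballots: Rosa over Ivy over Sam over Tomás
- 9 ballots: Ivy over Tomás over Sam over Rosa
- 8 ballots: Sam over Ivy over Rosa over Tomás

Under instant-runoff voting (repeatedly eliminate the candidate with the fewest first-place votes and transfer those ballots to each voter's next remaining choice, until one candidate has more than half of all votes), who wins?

Ivy

Round 1: Rosa 18, Tomás 15, Ivy 17, Sam 8. Sam eliminated.
Round 2: Rosa 18, Tomás 15, Ivy 25. Tomás eliminated.
Round 3: Rosa 26, Ivy 32. Ivy has a majority (≥30).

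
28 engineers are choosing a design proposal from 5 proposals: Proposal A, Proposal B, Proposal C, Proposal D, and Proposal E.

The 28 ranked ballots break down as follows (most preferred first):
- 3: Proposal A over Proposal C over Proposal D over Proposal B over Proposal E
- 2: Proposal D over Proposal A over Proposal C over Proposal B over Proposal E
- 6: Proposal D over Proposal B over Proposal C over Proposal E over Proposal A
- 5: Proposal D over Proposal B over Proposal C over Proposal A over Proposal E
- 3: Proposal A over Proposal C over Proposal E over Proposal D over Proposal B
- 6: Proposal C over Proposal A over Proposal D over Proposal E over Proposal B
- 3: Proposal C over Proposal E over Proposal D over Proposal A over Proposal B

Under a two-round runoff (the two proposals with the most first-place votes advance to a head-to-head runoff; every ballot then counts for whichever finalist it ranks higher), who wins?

Round 1 first-place votes: Proposal A 6, Proposal B 0, Proposal C 9, Proposal D 13, Proposal E 0. Proposal D and Proposal C advance.
Runoff: Proposal D is ranked above Proposal C on 13 ballots, Proposal C above Proposal D on 15.

Proposal C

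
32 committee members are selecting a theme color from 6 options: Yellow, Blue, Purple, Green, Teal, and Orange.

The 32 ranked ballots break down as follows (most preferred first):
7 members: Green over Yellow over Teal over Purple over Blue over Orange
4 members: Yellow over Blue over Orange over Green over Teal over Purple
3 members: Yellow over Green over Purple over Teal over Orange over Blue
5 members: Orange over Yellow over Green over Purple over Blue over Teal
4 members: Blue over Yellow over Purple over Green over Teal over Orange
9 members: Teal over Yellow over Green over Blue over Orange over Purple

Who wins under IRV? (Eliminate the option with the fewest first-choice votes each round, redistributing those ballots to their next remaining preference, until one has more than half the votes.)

Round 1: Yellow 7, Blue 4, Purple 0, Green 7, Teal 9, Orange 5. Purple eliminated.
Round 2: Yellow 7, Blue 4, Green 7, Teal 9, Orange 5. Blue eliminated.
Round 3: Yellow 11, Green 7, Teal 9, Orange 5. Orange eliminated.
Round 4: Yellow 16, Green 7, Teal 9. Green eliminated.
Round 5: Yellow 23, Teal 9. Yellow has a majority (≥17).

Yellow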